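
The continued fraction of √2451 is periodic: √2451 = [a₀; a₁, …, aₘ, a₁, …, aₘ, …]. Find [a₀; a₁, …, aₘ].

a₀ = ⌊√2451⌋ = 49.

[49; 1, 1, 32, 1, 1, 98]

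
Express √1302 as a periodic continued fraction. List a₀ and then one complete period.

a₀ = ⌊√1302⌋ = 36.
With m₀=0, d₀=1 and mₖ₊₁ = dₖaₖ − mₖ, dₖ₊₁ = (n − mₖ₊₁²)/dₖ, aₖ₊₁ = ⌊(a₀+mₖ₊₁)/dₖ₊₁⌋:
  k=1: m=36, d=6, a=12
  k=2: m=36, d=1, a=72
d=1 and a=2a₀=72 at k=2, so the next step gives (m, d) = (36, 6) again — its k=1 value — and the period has length 2.

[36; 12, 72]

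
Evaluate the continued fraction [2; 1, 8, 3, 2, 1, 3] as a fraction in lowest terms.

995/344

Fold from the inside: start with 3/1.
  1 + 1/3 = 4/3
  2 + 3/4 = 11/4
  3 + 4/11 = 37/11
  8 + 11/37 = 307/37
  1 + 37/307 = 344/307
  2 + 307/344 = 995/344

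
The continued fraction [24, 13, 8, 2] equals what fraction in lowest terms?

5369/223

Using pₖ = aₖpₖ₋₁ + pₖ₋₂ and qₖ = aₖqₖ₋₁ + qₖ₋₂:
  k=0: a=24, p=24, q=1
  k=1: a=13, p=313, q=13
  k=2: a=8, p=2528, q=105
  k=3: a=2, p=5369, q=223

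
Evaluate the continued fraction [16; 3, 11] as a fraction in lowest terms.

555/34

Using pₖ = aₖpₖ₋₁ + pₖ₋₂ and qₖ = aₖqₖ₋₁ + qₖ₋₂:
  k=0: a=16, p=16, q=1
  k=1: a=3, p=49, q=3
  k=2: a=11, p=555, q=34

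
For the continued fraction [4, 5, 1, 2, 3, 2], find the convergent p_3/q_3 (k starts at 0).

Using pₖ = aₖpₖ₋₁ + pₖ₋₂, qₖ = aₖqₖ₋₁ + qₖ₋₂ (with p₋₁=1, p₋₂=0, q₋₁=0, q₋₂=1):
  k=0: a=4, p=4, q=1
  k=1: a=5, p=21, q=5
  k=2: a=1, p=25, q=6
  k=3: a=2, p=71, q=17

71/17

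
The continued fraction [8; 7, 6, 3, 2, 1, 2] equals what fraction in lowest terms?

9906/1217

Fold from the inside: start with 2/1.
  1 + 1/2 = 3/2
  2 + 2/3 = 8/3
  3 + 3/8 = 27/8
  6 + 8/27 = 170/27
  7 + 27/170 = 1217/170
  8 + 170/1217 = 9906/1217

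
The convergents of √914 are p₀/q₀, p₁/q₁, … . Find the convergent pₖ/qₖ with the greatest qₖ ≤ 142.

1300/43

√914 = [30; 4, 3, 3, 4, 60, …] (period length 5).
Convergents:
  p_0/q_0 = 30/1
  p_1/q_1 = 121/4
  p_2/q_2 = 393/13
  p_3/q_3 = 1300/43
  p_4/q_4 = 5593/185
q_3 = 43 ≤ 142 < 185 = q_4, so the answer is 1300/43.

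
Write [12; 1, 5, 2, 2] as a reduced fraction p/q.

411/32

Using pₖ = aₖpₖ₋₁ + pₖ₋₂ and qₖ = aₖqₖ₋₁ + qₖ₋₂:
  k=0: a=12, p=12, q=1
  k=1: a=1, p=13, q=1
  k=2: a=5, p=77, q=6
  k=3: a=2, p=167, q=13
  k=4: a=2, p=411, q=32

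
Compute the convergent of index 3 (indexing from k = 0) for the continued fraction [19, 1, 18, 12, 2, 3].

4568/229

Using pₖ = aₖpₖ₋₁ + pₖ₋₂, qₖ = aₖqₖ₋₁ + qₖ₋₂ (with p₋₁=1, p₋₂=0, q₋₁=0, q₋₂=1):
  k=0: a=19, p=19, q=1
  k=1: a=1, p=20, q=1
  k=2: a=18, p=379, q=19
  k=3: a=12, p=4568, q=229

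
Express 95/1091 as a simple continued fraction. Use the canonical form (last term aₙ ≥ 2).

95 = 0×1091 + 95
1091 = 11×95 + 46
95 = 2×46 + 3
46 = 15×3 + 1
3 = 3×1 + 0  (stop)
So 95/1091 = [0; 11, 2, 15, 3].

[0; 11, 2, 15, 3]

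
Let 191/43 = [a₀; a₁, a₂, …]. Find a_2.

191 = 4·43 + 19   →  a_0 = 4
43 = 2·19 + 5   →  a_1 = 2
19 = 3·5 + 4   →  a_2 = 3

3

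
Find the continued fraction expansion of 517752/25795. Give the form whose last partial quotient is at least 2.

517752 = 20×25795 + 1852
25795 = 13×1852 + 1719
1852 = 1×1719 + 133
1719 = 12×133 + 123
133 = 1×123 + 10
123 = 12×10 + 3
10 = 3×3 + 1
3 = 3×1 + 0  (stop)
So 517752/25795 = [20; 13, 1, 12, 1, 12, 3, 3].

[20; 13, 1, 12, 1, 12, 3, 3]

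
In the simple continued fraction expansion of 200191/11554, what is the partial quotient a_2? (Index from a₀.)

16

200191 = 17·11554 + 3773   →  a_0 = 17
11554 = 3·3773 + 235   →  a_1 = 3
3773 = 16·235 + 13   →  a_2 = 16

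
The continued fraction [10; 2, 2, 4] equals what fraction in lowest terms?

Using pₖ = aₖpₖ₋₁ + pₖ₋₂ and qₖ = aₖqₖ₋₁ + qₖ₋₂:
  k=0: a=10, p=10, q=1
  k=1: a=2, p=21, q=2
  k=2: a=2, p=52, q=5
  k=3: a=4, p=229, q=22

229/22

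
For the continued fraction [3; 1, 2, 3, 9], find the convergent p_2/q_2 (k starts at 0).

11/3

Using pₖ = aₖpₖ₋₁ + pₖ₋₂, qₖ = aₖqₖ₋₁ + qₖ₋₂ (with p₋₁=1, p₋₂=0, q₋₁=0, q₋₂=1):
  k=0: a=3, p=3, q=1
  k=1: a=1, p=4, q=1
  k=2: a=2, p=11, q=3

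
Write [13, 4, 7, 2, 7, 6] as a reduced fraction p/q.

37607/2840

Using pₖ = aₖpₖ₋₁ + pₖ₋₂ and qₖ = aₖqₖ₋₁ + qₖ₋₂:
  k=0: a=13, p=13, q=1
  k=1: a=4, p=53, q=4
  k=2: a=7, p=384, q=29
  k=3: a=2, p=821, q=62
  k=4: a=7, p=6131, q=463
  k=5: a=6, p=37607, q=2840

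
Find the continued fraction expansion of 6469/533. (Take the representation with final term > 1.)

[12; 7, 3, 3, 7]

6469 = 12*533 + 73
533 = 7*73 + 22
73 = 3*22 + 7
22 = 3*7 + 1
7 = 7*1 + 0  (stop)
So 6469/533 = [12; 7, 3, 3, 7].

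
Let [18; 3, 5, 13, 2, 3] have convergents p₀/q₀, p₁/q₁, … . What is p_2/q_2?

Using pₖ = aₖpₖ₋₁ + pₖ₋₂, qₖ = aₖqₖ₋₁ + qₖ₋₂ (with p₋₁=1, p₋₂=0, q₋₁=0, q₋₂=1):
  k=0: a=18, p=18, q=1
  k=1: a=3, p=55, q=3
  k=2: a=5, p=293, q=16

293/16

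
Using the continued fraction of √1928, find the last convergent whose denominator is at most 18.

483/11

√1928 = [43; 1, 9, 1, 86, …] (period length 4).
Convergents:
  p_0/q_0 = 43/1
  p_1/q_1 = 44/1
  p_2/q_2 = 439/10
  p_3/q_3 = 483/11
  p_4/q_4 = 41977/956
q_3 = 11 ≤ 18 < 956 = q_4, so the answer is 483/11.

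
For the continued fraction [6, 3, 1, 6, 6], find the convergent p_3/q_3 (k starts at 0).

169/27

Using pₖ = aₖpₖ₋₁ + pₖ₋₂, qₖ = aₖqₖ₋₁ + qₖ₋₂ (with p₋₁=1, p₋₂=0, q₋₁=0, q₋₂=1):
  k=0: a=6, p=6, q=1
  k=1: a=3, p=19, q=3
  k=2: a=1, p=25, q=4
  k=3: a=6, p=169, q=27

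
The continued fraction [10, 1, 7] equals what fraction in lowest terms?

87/8

Using pₖ = aₖpₖ₋₁ + pₖ₋₂ and qₖ = aₖqₖ₋₁ + qₖ₋₂:
  k=0: a=10, p=10, q=1
  k=1: a=1, p=11, q=1
  k=2: a=7, p=87, q=8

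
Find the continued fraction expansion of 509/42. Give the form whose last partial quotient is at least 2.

[12; 8, 2, 2]

509 = 12*42 + 5
42 = 8*5 + 2
5 = 2*2 + 1
2 = 2*1 + 0  (stop)
So 509/42 = [12; 8, 2, 2].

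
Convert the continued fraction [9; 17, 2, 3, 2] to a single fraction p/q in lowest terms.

Fold from the inside: start with 2/1.
  3 + 1/2 = 7/2
  2 + 2/7 = 16/7
  17 + 7/16 = 279/16
  9 + 16/279 = 2527/279

2527/279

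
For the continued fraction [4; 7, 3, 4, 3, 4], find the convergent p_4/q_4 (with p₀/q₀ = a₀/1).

1270/307

Using pₖ = aₖpₖ₋₁ + pₖ₋₂, qₖ = aₖqₖ₋₁ + qₖ₋₂ (with p₋₁=1, p₋₂=0, q₋₁=0, q₋₂=1):
  k=0: a=4, p=4, q=1
  k=1: a=7, p=29, q=7
  k=2: a=3, p=91, q=22
  k=3: a=4, p=393, q=95
  k=4: a=3, p=1270, q=307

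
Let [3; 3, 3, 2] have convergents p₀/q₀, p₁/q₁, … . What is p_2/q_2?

Using pₖ = aₖpₖ₋₁ + pₖ₋₂, qₖ = aₖqₖ₋₁ + qₖ₋₂ (with p₋₁=1, p₋₂=0, q₋₁=0, q₋₂=1):
  k=0: a=3, p=3, q=1
  k=1: a=3, p=10, q=3
  k=2: a=3, p=33, q=10

33/10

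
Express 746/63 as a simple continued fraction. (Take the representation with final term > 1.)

746 = 11×63 + 53
63 = 1×53 + 10
53 = 5×10 + 3
10 = 3×3 + 1
3 = 3×1 + 0  (stop)
So 746/63 = [11; 1, 5, 3, 3].

[11; 1, 5, 3, 3]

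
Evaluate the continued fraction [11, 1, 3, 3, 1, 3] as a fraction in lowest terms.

Using pₖ = aₖpₖ₋₁ + pₖ₋₂ and qₖ = aₖqₖ₋₁ + qₖ₋₂:
  k=0: a=11, p=11, q=1
  k=1: a=1, p=12, q=1
  k=2: a=3, p=47, q=4
  k=3: a=3, p=153, q=13
  k=4: a=1, p=200, q=17
  k=5: a=3, p=753, q=64

753/64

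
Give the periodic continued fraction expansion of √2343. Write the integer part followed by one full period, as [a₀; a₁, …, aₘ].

a₀ = ⌊√2343⌋ = 48.

[48; 2, 2, 8, 2, 2, 96]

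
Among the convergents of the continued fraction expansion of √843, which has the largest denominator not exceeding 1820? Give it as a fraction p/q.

48865/1683

√843 = [29; 29, 58, …] (period length 2).
Convergents:
  p_0/q_0 = 29/1
  p_1/q_1 = 842/29
  p_2/q_2 = 48865/1683
  p_3/q_3 = 1417927/48836
q_2 = 1683 ≤ 1820 < 48836 = q_3, so the answer is 48865/1683.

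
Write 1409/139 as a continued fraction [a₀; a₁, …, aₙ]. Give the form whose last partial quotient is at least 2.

[10; 7, 3, 6]

1409 = 10·139 + 19
139 = 7·19 + 6
19 = 3·6 + 1
6 = 6·1 + 0  (stop)
So 1409/139 = [10; 7, 3, 6].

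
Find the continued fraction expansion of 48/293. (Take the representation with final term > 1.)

48 = 0*293 + 48
293 = 6*48 + 5
48 = 9*5 + 3
5 = 1*3 + 2
3 = 1*2 + 1
2 = 2*1 + 0  (stop)
So 48/293 = [0; 6, 9, 1, 1, 2].

[0; 6, 9, 1, 1, 2]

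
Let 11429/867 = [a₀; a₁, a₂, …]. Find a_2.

2

11429 = 13·867 + 158   →  a_0 = 13
867 = 5·158 + 77   →  a_1 = 5
158 = 2·77 + 4   →  a_2 = 2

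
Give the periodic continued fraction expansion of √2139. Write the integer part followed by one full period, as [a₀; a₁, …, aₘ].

[46; 4, 92]

a₀ = ⌊√2139⌋ = 46.
With m₀=0, d₀=1 and mₖ₊₁ = dₖaₖ − mₖ, dₖ₊₁ = (n − mₖ₊₁²)/dₖ, aₖ₊₁ = ⌊(a₀+mₖ₊₁)/dₖ₊₁⌋:
  k=1: m=46, d=23, a=4
  k=2: m=46, d=1, a=92
d=1 and a=2a₀=92 at k=2, so the next step gives (m, d) = (46, 23) again — its k=1 value — and the period has length 2.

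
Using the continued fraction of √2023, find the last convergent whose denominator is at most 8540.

182115/4049

√2023 = [44; 1, 43, 1, 88, …] (period length 4).
Convergents:
  p_0/q_0 = 44/1
  p_1/q_1 = 45/1
  p_2/q_2 = 1979/44
  p_3/q_3 = 2024/45
  p_4/q_4 = 180091/4004
  p_5/q_5 = 182115/4049
  p_6/q_6 = 8011036/178111
q_5 = 4049 ≤ 8540 < 178111 = q_6, so the answer is 182115/4049.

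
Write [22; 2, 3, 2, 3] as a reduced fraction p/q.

Fold from the inside: start with 3/1.
  2 + 1/3 = 7/3
  3 + 3/7 = 24/7
  2 + 7/24 = 55/24
  22 + 24/55 = 1234/55

1234/55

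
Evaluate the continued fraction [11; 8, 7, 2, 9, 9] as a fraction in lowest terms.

Fold from the inside: start with 9/1.
  9 + 1/9 = 82/9
  2 + 9/82 = 173/82
  7 + 82/173 = 1293/173
  8 + 173/1293 = 10517/1293
  11 + 1293/10517 = 116980/10517

116980/10517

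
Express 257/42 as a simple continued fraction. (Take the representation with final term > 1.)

[6; 8, 2, 2]

257 = 6*42 + 5
42 = 8*5 + 2
5 = 2*2 + 1
2 = 2*1 + 0  (stop)
So 257/42 = [6; 8, 2, 2].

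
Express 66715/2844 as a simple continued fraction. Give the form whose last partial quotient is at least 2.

66715 = 23*2844 + 1303
2844 = 2*1303 + 238
1303 = 5*238 + 113
238 = 2*113 + 12
113 = 9*12 + 5
12 = 2*5 + 2
5 = 2*2 + 1
2 = 2*1 + 0  (stop)
So 66715/2844 = [23; 2, 5, 2, 9, 2, 2, 2].

[23; 2, 5, 2, 9, 2, 2, 2]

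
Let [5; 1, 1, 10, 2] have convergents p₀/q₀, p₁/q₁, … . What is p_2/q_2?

Using pₖ = aₖpₖ₋₁ + pₖ₋₂, qₖ = aₖqₖ₋₁ + qₖ₋₂ (with p₋₁=1, p₋₂=0, q₋₁=0, q₋₂=1):
  k=0: a=5, p=5, q=1
  k=1: a=1, p=6, q=1
  k=2: a=1, p=11, q=2

11/2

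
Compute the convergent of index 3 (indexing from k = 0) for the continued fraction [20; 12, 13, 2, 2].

6547/326

Using pₖ = aₖpₖ₋₁ + pₖ₋₂, qₖ = aₖqₖ₋₁ + qₖ₋₂ (with p₋₁=1, p₋₂=0, q₋₁=0, q₋₂=1):
  k=0: a=20, p=20, q=1
  k=1: a=12, p=241, q=12
  k=2: a=13, p=3153, q=157
  k=3: a=2, p=6547, q=326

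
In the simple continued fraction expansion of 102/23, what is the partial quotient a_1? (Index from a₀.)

2

102 = 4·23 + 10   →  a_0 = 4
23 = 2·10 + 3   →  a_1 = 2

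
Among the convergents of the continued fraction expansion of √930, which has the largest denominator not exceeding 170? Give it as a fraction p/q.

3690/121

√930 = [30; 2, 60, …] (period length 2).
Convergents:
  p_0/q_0 = 30/1
  p_1/q_1 = 61/2
  p_2/q_2 = 3690/121
  p_3/q_3 = 7441/244
q_2 = 121 ≤ 170 < 244 = q_3, so the answer is 3690/121.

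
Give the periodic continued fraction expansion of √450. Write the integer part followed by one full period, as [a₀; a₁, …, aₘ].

a₀ = ⌊√450⌋ = 21.
With m₀=0, d₀=1 and mₖ₊₁ = dₖaₖ − mₖ, dₖ₊₁ = (n − mₖ₊₁²)/dₖ, aₖ₊₁ = ⌊(a₀+mₖ₊₁)/dₖ₊₁⌋:
  k=1: m=21, d=9, a=4
  k=2: m=15, d=25, a=1
  k=3: m=10, d=14, a=2
  k=4: m=18, d=9, a=4
  k=5: m=18, d=14, a=2
  k=6: m=10, d=25, a=1
  k=7: m=15, d=9, a=4
  k=8: m=21, d=1, a=42
d=1 and a=2a₀=42 at k=8, so the next step gives (m, d) = (21, 9) again — its k=1 value — and the period has length 8.

[21; 4, 1, 2, 4, 2, 1, 4, 42]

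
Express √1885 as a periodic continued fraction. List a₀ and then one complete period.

a₀ = ⌊√1885⌋ = 43.
With m₀=0, d₀=1 and mₖ₊₁ = dₖaₖ − mₖ, dₖ₊₁ = (n − mₖ₊₁²)/dₖ, aₖ₊₁ = ⌊(a₀+mₖ₊₁)/dₖ₊₁⌋:
  k=1: m=43, d=36, a=2
  k=2: m=29, d=29, a=2
  k=3: m=29, d=36, a=2
  k=4: m=43, d=1, a=86
d=1 and a=2a₀=86 at k=4, so the next step gives (m, d) = (43, 36) again — its k=1 value — and the period has length 4.

[43; 2, 2, 2, 86]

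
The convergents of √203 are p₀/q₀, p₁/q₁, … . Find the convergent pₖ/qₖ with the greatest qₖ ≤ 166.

√203 = [14; 4, 28, …] (period length 2).
Convergents:
  p_0/q_0 = 14/1
  p_1/q_1 = 57/4
  p_2/q_2 = 1610/113
  p_3/q_3 = 6497/456
q_2 = 113 ≤ 166 < 456 = q_3, so the answer is 1610/113.

1610/113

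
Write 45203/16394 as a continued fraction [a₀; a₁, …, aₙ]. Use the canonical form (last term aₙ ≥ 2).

[2; 1, 3, 8, 3, 11, 1, 12]

45203 = 2·16394 + 12415
16394 = 1·12415 + 3979
12415 = 3·3979 + 478
3979 = 8·478 + 155
478 = 3·155 + 13
155 = 11·13 + 12
13 = 1·12 + 1
12 = 12·1 + 0  (stop)
So 45203/16394 = [2; 1, 3, 8, 3, 11, 1, 12].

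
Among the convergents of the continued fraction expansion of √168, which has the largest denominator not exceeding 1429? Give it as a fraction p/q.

8749/675

√168 = [12; 1, 24, …] (period length 2).
Convergents:
  p_0/q_0 = 12/1
  p_1/q_1 = 13/1
  p_2/q_2 = 324/25
  p_3/q_3 = 337/26
  p_4/q_4 = 8412/649
  p_5/q_5 = 8749/675
  p_6/q_6 = 218388/16849
q_5 = 675 ≤ 1429 < 16849 = q_6, so the answer is 8749/675.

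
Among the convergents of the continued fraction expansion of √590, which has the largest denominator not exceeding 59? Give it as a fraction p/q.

753/31

√590 = [24; 3, 2, 4, 2, 3, 48, …] (period length 6).
Convergents:
  p_0/q_0 = 24/1
  p_1/q_1 = 73/3
  p_2/q_2 = 170/7
  p_3/q_3 = 753/31
  p_4/q_4 = 1676/69
q_3 = 31 ≤ 59 < 69 = q_4, so the answer is 753/31.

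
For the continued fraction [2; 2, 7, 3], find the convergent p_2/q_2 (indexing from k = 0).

Using pₖ = aₖpₖ₋₁ + pₖ₋₂, qₖ = aₖqₖ₋₁ + qₖ₋₂ (with p₋₁=1, p₋₂=0, q₋₁=0, q₋₂=1):
  k=0: a=2, p=2, q=1
  k=1: a=2, p=5, q=2
  k=2: a=7, p=37, q=15

37/15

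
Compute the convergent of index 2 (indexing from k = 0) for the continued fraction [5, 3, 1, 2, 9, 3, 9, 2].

Using pₖ = aₖpₖ₋₁ + pₖ₋₂, qₖ = aₖqₖ₋₁ + qₖ₋₂ (with p₋₁=1, p₋₂=0, q₋₁=0, q₋₂=1):
  k=0: a=5, p=5, q=1
  k=1: a=3, p=16, q=3
  k=2: a=1, p=21, q=4

21/4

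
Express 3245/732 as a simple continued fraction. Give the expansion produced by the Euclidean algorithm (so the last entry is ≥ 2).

[4; 2, 3, 4, 3, 1, 5]

3245 = 4·732 + 317
732 = 2·317 + 98
317 = 3·98 + 23
98 = 4·23 + 6
23 = 3·6 + 5
6 = 1·5 + 1
5 = 5·1 + 0  (stop)
So 3245/732 = [4; 2, 3, 4, 3, 1, 5].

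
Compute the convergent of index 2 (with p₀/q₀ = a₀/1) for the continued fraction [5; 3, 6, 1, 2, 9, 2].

Using pₖ = aₖpₖ₋₁ + pₖ₋₂, qₖ = aₖqₖ₋₁ + qₖ₋₂ (with p₋₁=1, p₋₂=0, q₋₁=0, q₋₂=1):
  k=0: a=5, p=5, q=1
  k=1: a=3, p=16, q=3
  k=2: a=6, p=101, q=19

101/19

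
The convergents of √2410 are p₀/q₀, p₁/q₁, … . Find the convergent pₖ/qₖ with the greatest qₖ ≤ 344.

5351/109

√2410 = [49; 10, 1, 8, 1, 10, 98, …] (period length 6).
Convergents:
  p_0/q_0 = 49/1
  p_1/q_1 = 491/10
  p_2/q_2 = 540/11
  p_3/q_3 = 4811/98
  p_4/q_4 = 5351/109
  p_5/q_5 = 58321/1188
q_4 = 109 ≤ 344 < 1188 = q_5, so the answer is 5351/109.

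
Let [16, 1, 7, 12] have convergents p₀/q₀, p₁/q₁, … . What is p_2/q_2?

Using pₖ = aₖpₖ₋₁ + pₖ₋₂, qₖ = aₖqₖ₋₁ + qₖ₋₂ (with p₋₁=1, p₋₂=0, q₋₁=0, q₋₂=1):
  k=0: a=16, p=16, q=1
  k=1: a=1, p=17, q=1
  k=2: a=7, p=135, q=8

135/8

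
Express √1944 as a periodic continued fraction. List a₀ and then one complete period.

[44; 11, 88]

a₀ = ⌊√1944⌋ = 44.
With m₀=0, d₀=1 and mₖ₊₁ = dₖaₖ − mₖ, dₖ₊₁ = (n − mₖ₊₁²)/dₖ, aₖ₊₁ = ⌊(a₀+mₖ₊₁)/dₖ₊₁⌋:
  k=1: m=44, d=8, a=11
  k=2: m=44, d=1, a=88
d=1 and a=2a₀=88 at k=2, so the next step gives (m, d) = (44, 8) again — its k=1 value — and the period has length 2.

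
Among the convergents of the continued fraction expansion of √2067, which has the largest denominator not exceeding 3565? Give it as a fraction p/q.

115161/2533

√2067 = [45; 2, 6, 2, 90, …] (period length 4).
Convergents:
  p_0/q_0 = 45/1
  p_1/q_1 = 91/2
  p_2/q_2 = 591/13
  p_3/q_3 = 1273/28
  p_4/q_4 = 115161/2533
  p_5/q_5 = 231595/5094
q_4 = 2533 ≤ 3565 < 5094 = q_5, so the answer is 115161/2533.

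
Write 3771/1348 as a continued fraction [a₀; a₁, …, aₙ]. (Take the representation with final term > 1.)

[2; 1, 3, 1, 15, 17]

3771 = 2*1348 + 1075
1348 = 1*1075 + 273
1075 = 3*273 + 256
273 = 1*256 + 17
256 = 15*17 + 1
17 = 17*1 + 0  (stop)
So 3771/1348 = [2; 1, 3, 1, 15, 17].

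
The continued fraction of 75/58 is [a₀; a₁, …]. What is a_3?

75 = 1·58 + 17   →  a_0 = 1
58 = 3·17 + 7   →  a_1 = 3
17 = 2·7 + 3   →  a_2 = 2
7 = 2·3 + 1   →  a_3 = 2

2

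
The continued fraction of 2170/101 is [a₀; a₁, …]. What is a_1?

2

2170 = 21·101 + 49   →  a_0 = 21
101 = 2·49 + 3   →  a_1 = 2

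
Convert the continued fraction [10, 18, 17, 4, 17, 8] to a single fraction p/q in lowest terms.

Using pₖ = aₖpₖ₋₁ + pₖ₋₂ and qₖ = aₖqₖ₋₁ + qₖ₋₂:
  k=0: a=10, p=10, q=1
  k=1: a=18, p=181, q=18
  k=2: a=17, p=3087, q=307
  k=3: a=4, p=12529, q=1246
  k=4: a=17, p=216080, q=21489
  k=5: a=8, p=1741169, q=173158

1741169/173158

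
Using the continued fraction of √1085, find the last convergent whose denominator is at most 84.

√1085 = [32; 1, 15, 2, 15, 1, 64, …] (period length 6).
Convergents:
  p_0/q_0 = 32/1
  p_1/q_1 = 33/1
  p_2/q_2 = 527/16
  p_3/q_3 = 1087/33
  p_4/q_4 = 16832/511
q_3 = 33 ≤ 84 < 511 = q_4, so the answer is 1087/33.

1087/33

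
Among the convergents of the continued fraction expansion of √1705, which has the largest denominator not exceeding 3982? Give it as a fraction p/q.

81551/1975

√1705 = [41; 3, 2, 3, 82, …] (period length 4).
Convergents:
  p_0/q_0 = 41/1
  p_1/q_1 = 124/3
  p_2/q_2 = 289/7
  p_3/q_3 = 991/24
  p_4/q_4 = 81551/1975
  p_5/q_5 = 245644/5949
q_4 = 1975 ≤ 3982 < 5949 = q_5, so the answer is 81551/1975.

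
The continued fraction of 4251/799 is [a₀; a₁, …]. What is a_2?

4251 = 5·799 + 256   →  a_0 = 5
799 = 3·256 + 31   →  a_1 = 3
256 = 8·31 + 8   →  a_2 = 8

8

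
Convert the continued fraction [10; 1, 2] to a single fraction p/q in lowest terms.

Fold from the inside: start with 2/1.
  1 + 1/2 = 3/2
  10 + 2/3 = 32/3

32/3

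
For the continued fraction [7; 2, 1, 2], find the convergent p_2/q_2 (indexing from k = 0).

22/3

Using pₖ = aₖpₖ₋₁ + pₖ₋₂, qₖ = aₖqₖ₋₁ + qₖ₋₂ (with p₋₁=1, p₋₂=0, q₋₁=0, q₋₂=1):
  k=0: a=7, p=7, q=1
  k=1: a=2, p=15, q=2
  k=2: a=1, p=22, q=3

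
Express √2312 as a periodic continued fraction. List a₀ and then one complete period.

[48; 12, 96]

a₀ = ⌊√2312⌋ = 48.
With m₀=0, d₀=1 and mₖ₊₁ = dₖaₖ − mₖ, dₖ₊₁ = (n − mₖ₊₁²)/dₖ, aₖ₊₁ = ⌊(a₀+mₖ₊₁)/dₖ₊₁⌋:
  k=1: m=48, d=8, a=12
  k=2: m=48, d=1, a=96
d=1 and a=2a₀=96 at k=2, so the next step gives (m, d) = (48, 8) again — its k=1 value — and the period has length 2.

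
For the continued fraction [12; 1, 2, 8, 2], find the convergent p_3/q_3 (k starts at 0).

317/25

Using pₖ = aₖpₖ₋₁ + pₖ₋₂, qₖ = aₖqₖ₋₁ + qₖ₋₂ (with p₋₁=1, p₋₂=0, q₋₁=0, q₋₂=1):
  k=0: a=12, p=12, q=1
  k=1: a=1, p=13, q=1
  k=2: a=2, p=38, q=3
  k=3: a=8, p=317, q=25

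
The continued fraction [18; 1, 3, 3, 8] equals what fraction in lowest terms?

2027/108

Using pₖ = aₖpₖ₋₁ + pₖ₋₂ and qₖ = aₖqₖ₋₁ + qₖ₋₂:
  k=0: a=18, p=18, q=1
  k=1: a=1, p=19, q=1
  k=2: a=3, p=75, q=4
  k=3: a=3, p=244, q=13
  k=4: a=8, p=2027, q=108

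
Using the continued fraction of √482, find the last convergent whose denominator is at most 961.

√482 = [21; 1, 20, 1, 42, …] (period length 4).
Convergents:
  p_0/q_0 = 21/1
  p_1/q_1 = 22/1
  p_2/q_2 = 461/21
  p_3/q_3 = 483/22
  p_4/q_4 = 20747/945
  p_5/q_5 = 21230/967
q_4 = 945 ≤ 961 < 967 = q_5, so the answer is 20747/945.

20747/945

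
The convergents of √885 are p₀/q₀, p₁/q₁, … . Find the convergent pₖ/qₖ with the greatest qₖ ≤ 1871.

28321/952

√885 = [29; 1, 2, 1, 58, …] (period length 4).
Convergents:
  p_0/q_0 = 29/1
  p_1/q_1 = 30/1
  p_2/q_2 = 89/3
  p_3/q_3 = 119/4
  p_4/q_4 = 6991/235
  p_5/q_5 = 7110/239
  p_6/q_6 = 21211/713
  p_7/q_7 = 28321/952
  p_8/q_8 = 1663829/55929
q_7 = 952 ≤ 1871 < 55929 = q_8, so the answer is 28321/952.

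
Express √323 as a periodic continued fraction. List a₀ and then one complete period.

a₀ = ⌊√323⌋ = 17.
With m₀=0, d₀=1 and mₖ₊₁ = dₖaₖ − mₖ, dₖ₊₁ = (n − mₖ₊₁²)/dₖ, aₖ₊₁ = ⌊(a₀+mₖ₊₁)/dₖ₊₁⌋:
  k=1: m=17, d=34, a=1
  k=2: m=17, d=1, a=34
d=1 and a=2a₀=34 at k=2, so the next step gives (m, d) = (17, 34) again — its k=1 value — and the period has length 2.

[17; 1, 34]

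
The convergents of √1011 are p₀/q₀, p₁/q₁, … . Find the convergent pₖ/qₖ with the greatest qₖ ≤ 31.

159/5

√1011 = [31; 1, 3, 1, 9, 1, 3, 1, 62, …] (period length 8).
Convergents:
  p_0/q_0 = 31/1
  p_1/q_1 = 32/1
  p_2/q_2 = 127/4
  p_3/q_3 = 159/5
  p_4/q_4 = 1558/49
q_3 = 5 ≤ 31 < 49 = q_4, so the answer is 159/5.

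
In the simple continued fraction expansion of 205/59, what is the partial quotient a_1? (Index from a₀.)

205 = 3·59 + 28   →  a_0 = 3
59 = 2·28 + 3   →  a_1 = 2

2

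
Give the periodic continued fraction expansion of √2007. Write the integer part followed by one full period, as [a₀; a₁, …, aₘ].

a₀ = ⌊√2007⌋ = 44.
With m₀=0, d₀=1 and mₖ₊₁ = dₖaₖ − mₖ, dₖ₊₁ = (n − mₖ₊₁²)/dₖ, aₖ₊₁ = ⌊(a₀+mₖ₊₁)/dₖ₊₁⌋:
  k=1: m=44, d=71, a=1
  k=2: m=27, d=18, a=3
  k=3: m=27, d=71, a=1
  k=4: m=44, d=1, a=88
d=1 and a=2a₀=88 at k=4, so the next step gives (m, d) = (44, 71) again — its k=1 value — and the period has length 4.

[44; 1, 3, 1, 88]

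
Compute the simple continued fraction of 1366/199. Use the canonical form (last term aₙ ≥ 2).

1366 = 6×199 + 172
199 = 1×172 + 27
172 = 6×27 + 10
27 = 2×10 + 7
10 = 1×7 + 3
7 = 2×3 + 1
3 = 3×1 + 0  (stop)
So 1366/199 = [6; 1, 6, 2, 1, 2, 3].

[6; 1, 6, 2, 1, 2, 3]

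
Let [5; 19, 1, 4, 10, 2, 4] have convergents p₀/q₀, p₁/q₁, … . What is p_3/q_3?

500/99

Using pₖ = aₖpₖ₋₁ + pₖ₋₂, qₖ = aₖqₖ₋₁ + qₖ₋₂ (with p₋₁=1, p₋₂=0, q₋₁=0, q₋₂=1):
  k=0: a=5, p=5, q=1
  k=1: a=19, p=96, q=19
  k=2: a=1, p=101, q=20
  k=3: a=4, p=500, q=99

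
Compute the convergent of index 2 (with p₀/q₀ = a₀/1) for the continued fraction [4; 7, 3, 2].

91/22

Using pₖ = aₖpₖ₋₁ + pₖ₋₂, qₖ = aₖqₖ₋₁ + qₖ₋₂ (with p₋₁=1, p₋₂=0, q₋₁=0, q₋₂=1):
  k=0: a=4, p=4, q=1
  k=1: a=7, p=29, q=7
  k=2: a=3, p=91, q=22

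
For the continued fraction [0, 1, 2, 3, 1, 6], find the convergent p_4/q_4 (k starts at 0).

9/13

Using pₖ = aₖpₖ₋₁ + pₖ₋₂, qₖ = aₖqₖ₋₁ + qₖ₋₂ (with p₋₁=1, p₋₂=0, q₋₁=0, q₋₂=1):
  k=0: a=0, p=0, q=1
  k=1: a=1, p=1, q=1
  k=2: a=2, p=2, q=3
  k=3: a=3, p=7, q=10
  k=4: a=1, p=9, q=13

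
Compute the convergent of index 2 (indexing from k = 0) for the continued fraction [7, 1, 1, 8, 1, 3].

Using pₖ = aₖpₖ₋₁ + pₖ₋₂, qₖ = aₖqₖ₋₁ + qₖ₋₂ (with p₋₁=1, p₋₂=0, q₋₁=0, q₋₂=1):
  k=0: a=7, p=7, q=1
  k=1: a=1, p=8, q=1
  k=2: a=1, p=15, q=2

15/2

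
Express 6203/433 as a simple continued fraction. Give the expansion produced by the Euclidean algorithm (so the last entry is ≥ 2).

[14; 3, 14, 10]

6203 = 14·433 + 141
433 = 3·141 + 10
141 = 14·10 + 1
10 = 10·1 + 0  (stop)
So 6203/433 = [14; 3, 14, 10].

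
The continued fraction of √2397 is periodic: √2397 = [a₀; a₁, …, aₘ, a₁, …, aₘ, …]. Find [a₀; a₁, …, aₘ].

[48; 1, 23, 2, 23, 1, 96]

a₀ = ⌊√2397⌋ = 48.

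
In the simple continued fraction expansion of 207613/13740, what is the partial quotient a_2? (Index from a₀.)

207613 = 15·13740 + 1513   →  a_0 = 15
13740 = 9·1513 + 123   →  a_1 = 9
1513 = 12·123 + 37   →  a_2 = 12

12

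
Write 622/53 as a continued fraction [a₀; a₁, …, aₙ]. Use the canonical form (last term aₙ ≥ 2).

622 = 11×53 + 39
53 = 1×39 + 14
39 = 2×14 + 11
14 = 1×11 + 3
11 = 3×3 + 2
3 = 1×2 + 1
2 = 2×1 + 0  (stop)
So 622/53 = [11; 1, 2, 1, 3, 1, 2].

[11; 1, 2, 1, 3, 1, 2]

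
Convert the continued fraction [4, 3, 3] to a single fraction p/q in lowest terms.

43/10

Using pₖ = aₖpₖ₋₁ + pₖ₋₂ and qₖ = aₖqₖ₋₁ + qₖ₋₂:
  k=0: a=4, p=4, q=1
  k=1: a=3, p=13, q=3
  k=2: a=3, p=43, q=10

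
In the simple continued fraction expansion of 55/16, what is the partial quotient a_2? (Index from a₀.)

3

55 = 3·16 + 7   →  a_0 = 3
16 = 2·7 + 2   →  a_1 = 2
7 = 3·2 + 1   →  a_2 = 3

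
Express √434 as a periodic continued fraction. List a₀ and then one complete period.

[20; 1, 4, 1, 40]

a₀ = ⌊√434⌋ = 20.
With m₀=0, d₀=1 and mₖ₊₁ = dₖaₖ − mₖ, dₖ₊₁ = (n − mₖ₊₁²)/dₖ, aₖ₊₁ = ⌊(a₀+mₖ₊₁)/dₖ₊₁⌋:
  k=1: m=20, d=34, a=1
  k=2: m=14, d=7, a=4
  k=3: m=14, d=34, a=1
  k=4: m=20, d=1, a=40
d=1 and a=2a₀=40 at k=4, so the next step gives (m, d) = (20, 34) again — its k=1 value — and the period has length 4.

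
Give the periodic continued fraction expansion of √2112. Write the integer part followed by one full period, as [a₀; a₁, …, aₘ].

[45; 1, 21, 1, 90]

a₀ = ⌊√2112⌋ = 45.
With m₀=0, d₀=1 and mₖ₊₁ = dₖaₖ − mₖ, dₖ₊₁ = (n − mₖ₊₁²)/dₖ, aₖ₊₁ = ⌊(a₀+mₖ₊₁)/dₖ₊₁⌋:
  k=1: m=45, d=87, a=1
  k=2: m=42, d=4, a=21
  k=3: m=42, d=87, a=1
  k=4: m=45, d=1, a=90
d=1 and a=2a₀=90 at k=4, so the next step gives (m, d) = (45, 87) again — its k=1 value — and the period has length 4.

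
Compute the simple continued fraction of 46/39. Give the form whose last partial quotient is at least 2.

[1; 5, 1, 1, 3]

46 = 1×39 + 7
39 = 5×7 + 4
7 = 1×4 + 3
4 = 1×3 + 1
3 = 3×1 + 0  (stop)
So 46/39 = [1; 5, 1, 1, 3].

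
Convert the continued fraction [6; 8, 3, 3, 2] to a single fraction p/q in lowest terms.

1169/191

Using pₖ = aₖpₖ₋₁ + pₖ₋₂ and qₖ = aₖqₖ₋₁ + qₖ₋₂:
  k=0: a=6, p=6, q=1
  k=1: a=8, p=49, q=8
  k=2: a=3, p=153, q=25
  k=3: a=3, p=508, q=83
  k=4: a=2, p=1169, q=191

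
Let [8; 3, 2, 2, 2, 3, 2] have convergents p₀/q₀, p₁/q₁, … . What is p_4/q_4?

Using pₖ = aₖpₖ₋₁ + pₖ₋₂, qₖ = aₖqₖ₋₁ + qₖ₋₂ (with p₋₁=1, p₋₂=0, q₋₁=0, q₋₂=1):
  k=0: a=8, p=8, q=1
  k=1: a=3, p=25, q=3
  k=2: a=2, p=58, q=7
  k=3: a=2, p=141, q=17
  k=4: a=2, p=340, q=41

340/41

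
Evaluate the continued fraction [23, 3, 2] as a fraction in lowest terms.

Using pₖ = aₖpₖ₋₁ + pₖ₋₂ and qₖ = aₖqₖ₋₁ + qₖ₋₂:
  k=0: a=23, p=23, q=1
  k=1: a=3, p=70, q=3
  k=2: a=2, p=163, q=7

163/7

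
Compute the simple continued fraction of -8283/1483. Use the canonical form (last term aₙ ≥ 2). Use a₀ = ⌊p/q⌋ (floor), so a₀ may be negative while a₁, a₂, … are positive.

[-6; 2, 2, 2, 3, 8, 1, 3]

-8283 = -6·1483 + 615
1483 = 2·615 + 253
615 = 2·253 + 109
253 = 2·109 + 35
109 = 3·35 + 4
35 = 8·4 + 3
4 = 1·3 + 1
3 = 3·1 + 0  (stop)
So -8283/1483 = [-6; 2, 2, 2, 3, 8, 1, 3].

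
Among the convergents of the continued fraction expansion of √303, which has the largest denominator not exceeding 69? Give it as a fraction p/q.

√303 = [17; 2, 2, 5, 2, 2, 34, …] (period length 6).
Convergents:
  p_0/q_0 = 17/1
  p_1/q_1 = 35/2
  p_2/q_2 = 87/5
  p_3/q_3 = 470/27
  p_4/q_4 = 1027/59
  p_5/q_5 = 2524/145
q_4 = 59 ≤ 69 < 145 = q_5, so the answer is 1027/59.

1027/59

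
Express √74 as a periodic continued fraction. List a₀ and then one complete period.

a₀ = ⌊√74⌋ = 8.

[8; 1, 1, 1, 1, 16]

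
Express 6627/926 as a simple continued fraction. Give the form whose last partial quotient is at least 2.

6627 = 7·926 + 145
926 = 6·145 + 56
145 = 2·56 + 33
56 = 1·33 + 23
33 = 1·23 + 10
23 = 2·10 + 3
10 = 3·3 + 1
3 = 3·1 + 0  (stop)
So 6627/926 = [7; 6, 2, 1, 1, 2, 3, 3].

[7; 6, 2, 1, 1, 2, 3, 3]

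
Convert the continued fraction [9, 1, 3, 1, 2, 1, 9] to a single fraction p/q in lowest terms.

1811/185

Using pₖ = aₖpₖ₋₁ + pₖ₋₂ and qₖ = aₖqₖ₋₁ + qₖ₋₂:
  k=0: a=9, p=9, q=1
  k=1: a=1, p=10, q=1
  k=2: a=3, p=39, q=4
  k=3: a=1, p=49, q=5
  k=4: a=2, p=137, q=14
  k=5: a=1, p=186, q=19
  k=6: a=9, p=1811, q=185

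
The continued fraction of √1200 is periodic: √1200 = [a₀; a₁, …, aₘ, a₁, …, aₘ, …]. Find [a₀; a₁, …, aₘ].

a₀ = ⌊√1200⌋ = 34.

[34; 1, 1, 1, 3, 1, 1, 1, 68]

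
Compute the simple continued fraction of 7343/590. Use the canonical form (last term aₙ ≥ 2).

7343 = 12·590 + 263
590 = 2·263 + 64
263 = 4·64 + 7
64 = 9·7 + 1
7 = 7·1 + 0  (stop)
So 7343/590 = [12; 2, 4, 9, 7].

[12; 2, 4, 9, 7]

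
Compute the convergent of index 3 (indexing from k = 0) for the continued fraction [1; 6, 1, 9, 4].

Using pₖ = aₖpₖ₋₁ + pₖ₋₂, qₖ = aₖqₖ₋₁ + qₖ₋₂ (with p₋₁=1, p₋₂=0, q₋₁=0, q₋₂=1):
  k=0: a=1, p=1, q=1
  k=1: a=6, p=7, q=6
  k=2: a=1, p=8, q=7
  k=3: a=9, p=79, q=69

79/69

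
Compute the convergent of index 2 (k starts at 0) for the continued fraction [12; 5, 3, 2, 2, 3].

Using pₖ = aₖpₖ₋₁ + pₖ₋₂, qₖ = aₖqₖ₋₁ + qₖ₋₂ (with p₋₁=1, p₋₂=0, q₋₁=0, q₋₂=1):
  k=0: a=12, p=12, q=1
  k=1: a=5, p=61, q=5
  k=2: a=3, p=195, q=16

195/16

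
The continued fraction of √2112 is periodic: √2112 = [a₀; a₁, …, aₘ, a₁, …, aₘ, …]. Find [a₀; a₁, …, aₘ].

a₀ = ⌊√2112⌋ = 45.
With m₀=0, d₀=1 and mₖ₊₁ = dₖaₖ − mₖ, dₖ₊₁ = (n − mₖ₊₁²)/dₖ, aₖ₊₁ = ⌊(a₀+mₖ₊₁)/dₖ₊₁⌋:
  k=1: m=45, d=87, a=1
  k=2: m=42, d=4, a=21
  k=3: m=42, d=87, a=1
  k=4: m=45, d=1, a=90
d=1 and a=2a₀=90 at k=4, so the next step gives (m, d) = (45, 87) again — its k=1 value — and the period has length 4.

[45; 1, 21, 1, 90]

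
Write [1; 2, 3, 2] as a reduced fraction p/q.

Using pₖ = aₖpₖ₋₁ + pₖ₋₂ and qₖ = aₖqₖ₋₁ + qₖ₋₂:
  k=0: a=1, p=1, q=1
  k=1: a=2, p=3, q=2
  k=2: a=3, p=10, q=7
  k=3: a=2, p=23, q=16

23/16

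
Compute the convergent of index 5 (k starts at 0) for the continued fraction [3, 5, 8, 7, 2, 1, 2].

Using pₖ = aₖpₖ₋₁ + pₖ₋₂, qₖ = aₖqₖ₋₁ + qₖ₋₂ (with p₋₁=1, p₋₂=0, q₋₁=0, q₋₂=1):
  k=0: a=3, p=3, q=1
  k=1: a=5, p=16, q=5
  k=2: a=8, p=131, q=41
  k=3: a=7, p=933, q=292
  k=4: a=2, p=1997, q=625
  k=5: a=1, p=2930, q=917

2930/917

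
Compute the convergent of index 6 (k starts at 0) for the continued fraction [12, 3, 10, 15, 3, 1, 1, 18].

41133/3338

Using pₖ = aₖpₖ₋₁ + pₖ₋₂, qₖ = aₖqₖ₋₁ + qₖ₋₂ (with p₋₁=1, p₋₂=0, q₋₁=0, q₋₂=1):
  k=0: a=12, p=12, q=1
  k=1: a=3, p=37, q=3
  k=2: a=10, p=382, q=31
  k=3: a=15, p=5767, q=468
  k=4: a=3, p=17683, q=1435
  k=5: a=1, p=23450, q=1903
  k=6: a=1, p=41133, q=3338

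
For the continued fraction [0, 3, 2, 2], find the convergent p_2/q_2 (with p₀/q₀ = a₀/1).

2/7

Using pₖ = aₖpₖ₋₁ + pₖ₋₂, qₖ = aₖqₖ₋₁ + qₖ₋₂ (with p₋₁=1, p₋₂=0, q₋₁=0, q₋₂=1):
  k=0: a=0, p=0, q=1
  k=1: a=3, p=1, q=3
  k=2: a=2, p=2, q=7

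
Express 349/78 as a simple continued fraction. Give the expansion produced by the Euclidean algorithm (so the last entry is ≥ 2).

[4; 2, 9, 4]

349 = 4*78 + 37
78 = 2*37 + 4
37 = 9*4 + 1
4 = 4*1 + 0  (stop)
So 349/78 = [4; 2, 9, 4].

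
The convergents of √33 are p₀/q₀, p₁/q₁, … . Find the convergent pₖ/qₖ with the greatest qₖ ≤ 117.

270/47

√33 = [5; 1, 2, 1, 10, …] (period length 4).
Convergents:
  p_0/q_0 = 5/1
  p_1/q_1 = 6/1
  p_2/q_2 = 17/3
  p_3/q_3 = 23/4
  p_4/q_4 = 247/43
  p_5/q_5 = 270/47
  p_6/q_6 = 787/137
q_5 = 47 ≤ 117 < 137 = q_6, so the answer is 270/47.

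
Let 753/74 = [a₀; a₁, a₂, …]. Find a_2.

1

753 = 10·74 + 13   →  a_0 = 10
74 = 5·13 + 9   →  a_1 = 5
13 = 1·9 + 4   →  a_2 = 1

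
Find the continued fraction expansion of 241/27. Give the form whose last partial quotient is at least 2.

[8; 1, 12, 2]

241 = 8·27 + 25
27 = 1·25 + 2
25 = 12·2 + 1
2 = 2·1 + 0  (stop)
So 241/27 = [8; 1, 12, 2].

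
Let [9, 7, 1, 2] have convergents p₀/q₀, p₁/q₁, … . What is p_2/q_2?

Using pₖ = aₖpₖ₋₁ + pₖ₋₂, qₖ = aₖqₖ₋₁ + qₖ₋₂ (with p₋₁=1, p₋₂=0, q₋₁=0, q₋₂=1):
  k=0: a=9, p=9, q=1
  k=1: a=7, p=64, q=7
  k=2: a=1, p=73, q=8

73/8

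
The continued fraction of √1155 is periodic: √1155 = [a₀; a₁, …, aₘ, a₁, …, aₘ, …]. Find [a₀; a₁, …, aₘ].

[33; 1, 66]

a₀ = ⌊√1155⌋ = 33.
With m₀=0, d₀=1 and mₖ₊₁ = dₖaₖ − mₖ, dₖ₊₁ = (n − mₖ₊₁²)/dₖ, aₖ₊₁ = ⌊(a₀+mₖ₊₁)/dₖ₊₁⌋:
  k=1: m=33, d=66, a=1
  k=2: m=33, d=1, a=66
d=1 and a=2a₀=66 at k=2, so the next step gives (m, d) = (33, 66) again — its k=1 value — and the period has length 2.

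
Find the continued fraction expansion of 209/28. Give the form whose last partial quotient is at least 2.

209 = 7×28 + 13
28 = 2×13 + 2
13 = 6×2 + 1
2 = 2×1 + 0  (stop)
So 209/28 = [7; 2, 6, 2].

[7; 2, 6, 2]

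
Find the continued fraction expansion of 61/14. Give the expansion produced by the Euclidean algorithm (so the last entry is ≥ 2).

61 = 4×14 + 5
14 = 2×5 + 4
5 = 1×4 + 1
4 = 4×1 + 0  (stop)
So 61/14 = [4; 2, 1, 4].

[4; 2, 1, 4]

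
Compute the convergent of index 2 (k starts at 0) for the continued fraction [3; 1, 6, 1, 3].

Using pₖ = aₖpₖ₋₁ + pₖ₋₂, qₖ = aₖqₖ₋₁ + qₖ₋₂ (with p₋₁=1, p₋₂=0, q₋₁=0, q₋₂=1):
  k=0: a=3, p=3, q=1
  k=1: a=1, p=4, q=1
  k=2: a=6, p=27, q=7

27/7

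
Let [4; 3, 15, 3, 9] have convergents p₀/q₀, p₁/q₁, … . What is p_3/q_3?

610/141

Using pₖ = aₖpₖ₋₁ + pₖ₋₂, qₖ = aₖqₖ₋₁ + qₖ₋₂ (with p₋₁=1, p₋₂=0, q₋₁=0, q₋₂=1):
  k=0: a=4, p=4, q=1
  k=1: a=3, p=13, q=3
  k=2: a=15, p=199, q=46
  k=3: a=3, p=610, q=141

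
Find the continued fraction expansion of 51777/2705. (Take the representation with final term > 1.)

[19; 7, 12, 3, 10]

51777 = 19×2705 + 382
2705 = 7×382 + 31
382 = 12×31 + 10
31 = 3×10 + 1
10 = 10×1 + 0  (stop)
So 51777/2705 = [19; 7, 12, 3, 10].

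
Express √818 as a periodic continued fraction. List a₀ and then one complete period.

[28; 1, 1, 1, 1, 56]

a₀ = ⌊√818⌋ = 28.
With m₀=0, d₀=1 and mₖ₊₁ = dₖaₖ − mₖ, dₖ₊₁ = (n − mₖ₊₁²)/dₖ, aₖ₊₁ = ⌊(a₀+mₖ₊₁)/dₖ₊₁⌋:
  k=1: m=28, d=34, a=1
  k=2: m=6, d=23, a=1
  k=3: m=17, d=23, a=1
  k=4: m=6, d=34, a=1
  k=5: m=28, d=1, a=56
d=1 and a=2a₀=56 at k=5, so the next step gives (m, d) = (28, 34) again — its k=1 value — and the period has length 5.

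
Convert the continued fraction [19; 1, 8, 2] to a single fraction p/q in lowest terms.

378/19

Using pₖ = aₖpₖ₋₁ + pₖ₋₂ and qₖ = aₖqₖ₋₁ + qₖ₋₂:
  k=0: a=19, p=19, q=1
  k=1: a=1, p=20, q=1
  k=2: a=8, p=179, q=9
  k=3: a=2, p=378, q=19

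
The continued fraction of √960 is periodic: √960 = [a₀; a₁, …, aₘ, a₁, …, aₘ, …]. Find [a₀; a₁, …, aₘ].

[30; 1, 60]

a₀ = ⌊√960⌋ = 30.
With m₀=0, d₀=1 and mₖ₊₁ = dₖaₖ − mₖ, dₖ₊₁ = (n − mₖ₊₁²)/dₖ, aₖ₊₁ = ⌊(a₀+mₖ₊₁)/dₖ₊₁⌋:
  k=1: m=30, d=60, a=1
  k=2: m=30, d=1, a=60
d=1 and a=2a₀=60 at k=2, so the next step gives (m, d) = (30, 60) again — its k=1 value — and the period has length 2.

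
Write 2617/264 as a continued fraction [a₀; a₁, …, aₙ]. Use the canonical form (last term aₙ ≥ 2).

[9; 1, 10, 2, 11]

2617 = 9×264 + 241
264 = 1×241 + 23
241 = 10×23 + 11
23 = 2×11 + 1
11 = 11×1 + 0  (stop)
So 2617/264 = [9; 1, 10, 2, 11].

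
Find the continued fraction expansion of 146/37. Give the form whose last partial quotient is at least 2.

[3; 1, 17, 2]

146 = 3*37 + 35
37 = 1*35 + 2
35 = 17*2 + 1
2 = 2*1 + 0  (stop)
So 146/37 = [3; 1, 17, 2].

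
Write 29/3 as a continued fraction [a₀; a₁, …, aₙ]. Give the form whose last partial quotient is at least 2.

29 = 9*3 + 2
3 = 1*2 + 1
2 = 2*1 + 0  (stop)
So 29/3 = [9; 1, 2].

[9; 1, 2]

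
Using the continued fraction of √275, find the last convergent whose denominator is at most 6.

83/5

√275 = [16; 1, 1, 2, 1, 1, 32, …] (period length 6).
Convergents:
  p_0/q_0 = 16/1
  p_1/q_1 = 17/1
  p_2/q_2 = 33/2
  p_3/q_3 = 83/5
  p_4/q_4 = 116/7
q_3 = 5 ≤ 6 < 7 = q_4, so the answer is 83/5.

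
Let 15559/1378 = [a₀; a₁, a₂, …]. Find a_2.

2

15559 = 11·1378 + 401   →  a_0 = 11
1378 = 3·401 + 175   →  a_1 = 3
401 = 2·175 + 51   →  a_2 = 2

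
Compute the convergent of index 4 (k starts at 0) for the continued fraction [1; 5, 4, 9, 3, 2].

Using pₖ = aₖpₖ₋₁ + pₖ₋₂, qₖ = aₖqₖ₋₁ + qₖ₋₂ (with p₋₁=1, p₋₂=0, q₋₁=0, q₋₂=1):
  k=0: a=1, p=1, q=1
  k=1: a=5, p=6, q=5
  k=2: a=4, p=25, q=21
  k=3: a=9, p=231, q=194
  k=4: a=3, p=718, q=603

718/603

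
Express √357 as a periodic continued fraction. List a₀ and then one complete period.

a₀ = ⌊√357⌋ = 18.

[18; 1, 8, 2, 8, 1, 36]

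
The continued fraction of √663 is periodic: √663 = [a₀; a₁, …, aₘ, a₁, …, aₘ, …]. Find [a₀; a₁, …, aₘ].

[25; 1, 2, 1, 50]

a₀ = ⌊√663⌋ = 25.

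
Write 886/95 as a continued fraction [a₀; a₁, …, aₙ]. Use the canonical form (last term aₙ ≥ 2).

[9; 3, 15, 2]

886 = 9*95 + 31
95 = 3*31 + 2
31 = 15*2 + 1
2 = 2*1 + 0  (stop)
So 886/95 = [9; 3, 15, 2].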